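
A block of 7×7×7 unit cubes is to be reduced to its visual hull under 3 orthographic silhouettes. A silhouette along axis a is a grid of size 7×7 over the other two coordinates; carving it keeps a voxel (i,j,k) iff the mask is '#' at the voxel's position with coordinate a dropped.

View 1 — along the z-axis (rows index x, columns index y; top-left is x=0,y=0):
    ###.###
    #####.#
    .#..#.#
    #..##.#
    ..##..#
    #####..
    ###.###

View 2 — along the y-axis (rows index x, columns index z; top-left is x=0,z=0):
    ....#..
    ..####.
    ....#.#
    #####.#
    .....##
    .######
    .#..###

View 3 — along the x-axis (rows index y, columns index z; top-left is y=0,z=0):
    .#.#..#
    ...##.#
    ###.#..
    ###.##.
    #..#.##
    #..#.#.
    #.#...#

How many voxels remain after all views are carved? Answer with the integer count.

58 voxels

start: 7×7×7 = 343 voxels
  1. axis=2 (XY plane), |mask|=33  ⇒  voxels=231
  2. axis=1 (XZ plane), |mask|=25  ⇒  voxels=120
  3. axis=0 (YZ plane), |mask|=25  ⇒  voxels=58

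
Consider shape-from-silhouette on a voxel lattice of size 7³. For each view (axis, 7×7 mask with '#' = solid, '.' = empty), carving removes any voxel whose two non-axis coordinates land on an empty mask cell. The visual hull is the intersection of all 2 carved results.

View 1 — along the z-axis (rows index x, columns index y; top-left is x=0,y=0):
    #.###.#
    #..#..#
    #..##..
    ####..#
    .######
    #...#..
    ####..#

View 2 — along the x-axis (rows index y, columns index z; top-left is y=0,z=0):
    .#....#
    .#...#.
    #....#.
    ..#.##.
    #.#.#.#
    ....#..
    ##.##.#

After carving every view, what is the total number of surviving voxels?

start: 7×7×7 = 343 voxels
V1 z: intersect with XY mask (29 set) -- 203 left
V2 x: intersect with YZ mask (19 set) -- 86 left

voxel count = 86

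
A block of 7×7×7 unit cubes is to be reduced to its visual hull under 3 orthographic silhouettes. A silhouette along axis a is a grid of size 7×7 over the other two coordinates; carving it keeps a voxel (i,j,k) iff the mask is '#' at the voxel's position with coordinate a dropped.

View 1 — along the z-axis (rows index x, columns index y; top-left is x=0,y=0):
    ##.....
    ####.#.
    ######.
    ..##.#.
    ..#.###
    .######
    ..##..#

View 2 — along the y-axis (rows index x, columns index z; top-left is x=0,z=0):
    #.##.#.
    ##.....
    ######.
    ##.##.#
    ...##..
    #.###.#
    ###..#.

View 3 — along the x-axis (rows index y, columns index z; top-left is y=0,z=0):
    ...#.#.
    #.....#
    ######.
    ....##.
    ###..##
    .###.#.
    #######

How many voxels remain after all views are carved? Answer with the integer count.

|visual hull| = 64

initial block: 7^3 = 343
after view 1 [z-axis, 29 of 49 cells solid] → remaining = 203
after view 2 [y-axis, 28 of 49 cells solid] → remaining = 119
after view 3 [x-axis, 28 of 49 cells solid] → remaining = 64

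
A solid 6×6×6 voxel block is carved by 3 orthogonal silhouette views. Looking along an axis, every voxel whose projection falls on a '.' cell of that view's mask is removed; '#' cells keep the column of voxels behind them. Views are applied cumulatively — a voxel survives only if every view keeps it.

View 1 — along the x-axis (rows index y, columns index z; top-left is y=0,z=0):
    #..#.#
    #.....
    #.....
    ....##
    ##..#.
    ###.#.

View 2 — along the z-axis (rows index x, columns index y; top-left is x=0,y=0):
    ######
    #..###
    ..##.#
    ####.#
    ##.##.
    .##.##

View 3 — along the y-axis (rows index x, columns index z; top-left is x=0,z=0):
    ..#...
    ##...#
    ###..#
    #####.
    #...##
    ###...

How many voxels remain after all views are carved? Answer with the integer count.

remaining voxels: 36

full grid |V| = 216
step 1: project along x, AND mask (14/36) → |grid| = 84
step 2: project along z, AND mask (26/36) → |grid| = 62
step 3: project along y, AND mask (19/36) → |grid| = 36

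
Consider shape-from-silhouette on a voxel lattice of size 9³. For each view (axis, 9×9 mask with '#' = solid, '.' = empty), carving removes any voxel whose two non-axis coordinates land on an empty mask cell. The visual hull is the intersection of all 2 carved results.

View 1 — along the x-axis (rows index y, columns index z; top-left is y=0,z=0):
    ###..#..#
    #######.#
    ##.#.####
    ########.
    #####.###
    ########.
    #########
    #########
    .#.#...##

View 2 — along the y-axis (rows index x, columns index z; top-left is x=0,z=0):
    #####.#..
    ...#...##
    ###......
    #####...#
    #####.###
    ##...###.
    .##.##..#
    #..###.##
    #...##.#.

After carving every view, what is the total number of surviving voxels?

voxel count = 340

full grid |V| = 729
step 1: project along x, AND mask (66/81) → |grid| = 594
step 2: project along y, AND mask (46/81) → |grid| = 340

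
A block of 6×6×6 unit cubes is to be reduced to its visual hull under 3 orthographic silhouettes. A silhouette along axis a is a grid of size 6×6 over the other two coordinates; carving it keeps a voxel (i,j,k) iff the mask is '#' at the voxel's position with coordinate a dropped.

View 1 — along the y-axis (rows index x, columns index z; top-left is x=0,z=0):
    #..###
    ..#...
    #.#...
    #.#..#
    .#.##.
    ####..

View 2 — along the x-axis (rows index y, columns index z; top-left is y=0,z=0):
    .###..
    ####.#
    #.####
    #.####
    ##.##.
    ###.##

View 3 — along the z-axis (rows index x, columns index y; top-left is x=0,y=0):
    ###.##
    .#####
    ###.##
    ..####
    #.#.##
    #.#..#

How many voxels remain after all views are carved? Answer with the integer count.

|visual hull| = 54

before carving: 216 voxels (6×6×6)
carve view 1 (along y, XZ-mask fill 17/36): 102 voxels remain
carve view 2 (along x, YZ-mask fill 27/36): 79 voxels remain
carve view 3 (along z, XY-mask fill 26/36): 54 voxels remain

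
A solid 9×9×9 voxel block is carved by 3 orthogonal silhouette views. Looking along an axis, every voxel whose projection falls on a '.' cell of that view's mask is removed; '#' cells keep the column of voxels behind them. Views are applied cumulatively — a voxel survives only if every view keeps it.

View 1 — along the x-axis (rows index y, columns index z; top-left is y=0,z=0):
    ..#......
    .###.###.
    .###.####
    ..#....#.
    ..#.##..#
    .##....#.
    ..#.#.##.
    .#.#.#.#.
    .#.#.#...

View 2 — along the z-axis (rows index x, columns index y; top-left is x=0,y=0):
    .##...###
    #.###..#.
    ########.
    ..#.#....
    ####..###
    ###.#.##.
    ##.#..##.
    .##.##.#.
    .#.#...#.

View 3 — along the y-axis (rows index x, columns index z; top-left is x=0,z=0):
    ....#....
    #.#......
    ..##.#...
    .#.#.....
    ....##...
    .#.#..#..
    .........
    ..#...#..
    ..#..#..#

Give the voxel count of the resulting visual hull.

remaining voxels: 45

before carving: 729 voxels (9×9×9)
[1] x-view keeps 34 columns → grid now 306
[2] z-view keeps 46 columns → grid now 190
[3] y-view keeps 18 columns → grid now 45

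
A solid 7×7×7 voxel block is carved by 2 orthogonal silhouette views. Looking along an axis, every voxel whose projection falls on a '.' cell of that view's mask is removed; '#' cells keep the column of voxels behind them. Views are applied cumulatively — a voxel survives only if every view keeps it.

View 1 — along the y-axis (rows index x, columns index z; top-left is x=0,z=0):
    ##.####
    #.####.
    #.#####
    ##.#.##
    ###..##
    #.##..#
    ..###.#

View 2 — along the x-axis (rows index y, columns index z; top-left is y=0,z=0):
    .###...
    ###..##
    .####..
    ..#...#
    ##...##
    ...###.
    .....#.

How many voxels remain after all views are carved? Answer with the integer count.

voxel count = 108

full grid |V| = 343
step 1: project along y, AND mask (35/49) → |grid| = 245
step 2: project along x, AND mask (22/49) → |grid| = 108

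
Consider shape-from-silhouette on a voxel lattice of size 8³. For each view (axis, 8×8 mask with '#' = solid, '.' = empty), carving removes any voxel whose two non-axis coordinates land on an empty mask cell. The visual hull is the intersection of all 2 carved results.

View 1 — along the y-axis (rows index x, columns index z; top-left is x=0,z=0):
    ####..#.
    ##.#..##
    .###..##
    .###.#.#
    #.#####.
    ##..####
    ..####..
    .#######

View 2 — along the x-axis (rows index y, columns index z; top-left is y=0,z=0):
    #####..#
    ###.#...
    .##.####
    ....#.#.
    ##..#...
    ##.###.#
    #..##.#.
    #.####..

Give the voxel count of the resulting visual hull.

186 voxels

start: 8×8×8 = 512 voxels
V1 y: intersect with XZ mask (43 set) -- 344 left
V2 x: intersect with YZ mask (36 set) -- 186 left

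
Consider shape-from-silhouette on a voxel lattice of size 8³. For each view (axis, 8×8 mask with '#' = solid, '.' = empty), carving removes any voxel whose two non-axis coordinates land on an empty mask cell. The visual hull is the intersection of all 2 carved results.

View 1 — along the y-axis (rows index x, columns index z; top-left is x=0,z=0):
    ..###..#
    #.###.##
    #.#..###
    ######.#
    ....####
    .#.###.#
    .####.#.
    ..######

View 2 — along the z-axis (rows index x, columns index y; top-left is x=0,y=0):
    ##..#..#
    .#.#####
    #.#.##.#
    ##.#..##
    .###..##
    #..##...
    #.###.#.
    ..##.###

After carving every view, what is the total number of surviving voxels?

voxel count = 202

full grid |V| = 512
carve view 1 (along y, XZ-mask fill 42/64): 336 voxels remain
carve view 2 (along z, XY-mask fill 38/64): 202 voxels remain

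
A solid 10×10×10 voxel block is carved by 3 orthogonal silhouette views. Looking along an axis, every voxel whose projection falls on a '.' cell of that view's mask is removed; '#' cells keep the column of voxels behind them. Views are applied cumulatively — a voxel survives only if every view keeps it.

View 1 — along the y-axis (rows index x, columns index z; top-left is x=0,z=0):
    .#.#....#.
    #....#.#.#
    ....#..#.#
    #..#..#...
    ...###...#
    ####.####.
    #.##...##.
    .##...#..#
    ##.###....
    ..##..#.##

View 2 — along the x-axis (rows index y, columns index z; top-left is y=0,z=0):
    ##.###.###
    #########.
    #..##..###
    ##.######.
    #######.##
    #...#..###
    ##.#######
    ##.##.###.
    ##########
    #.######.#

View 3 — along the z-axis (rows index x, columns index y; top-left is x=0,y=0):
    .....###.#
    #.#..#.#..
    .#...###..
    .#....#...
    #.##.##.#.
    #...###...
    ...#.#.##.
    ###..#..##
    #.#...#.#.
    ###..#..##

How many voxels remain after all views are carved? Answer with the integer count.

remaining voxels: 148

full grid |V| = 1000
V1 y: intersect with XZ mask (44 set) -- 440 left
V2 x: intersect with YZ mask (79 set) -- 350 left
V3 z: intersect with XY mask (44 set) -- 148 left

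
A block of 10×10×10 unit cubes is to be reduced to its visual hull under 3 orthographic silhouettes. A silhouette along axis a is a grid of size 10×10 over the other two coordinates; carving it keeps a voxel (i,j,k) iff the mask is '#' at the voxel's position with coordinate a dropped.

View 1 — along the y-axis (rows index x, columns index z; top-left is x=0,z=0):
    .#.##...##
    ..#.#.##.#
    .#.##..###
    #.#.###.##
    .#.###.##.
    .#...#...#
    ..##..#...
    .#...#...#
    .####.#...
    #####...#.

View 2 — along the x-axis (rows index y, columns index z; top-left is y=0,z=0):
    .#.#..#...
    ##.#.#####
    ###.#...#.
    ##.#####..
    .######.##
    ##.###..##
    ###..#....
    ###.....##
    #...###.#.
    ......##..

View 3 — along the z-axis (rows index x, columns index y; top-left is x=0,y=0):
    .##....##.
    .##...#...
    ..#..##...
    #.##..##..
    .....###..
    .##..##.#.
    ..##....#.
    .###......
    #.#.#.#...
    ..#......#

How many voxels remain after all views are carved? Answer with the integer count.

initial block: 10^3 = 1000
[1] y-view keeps 49 columns → grid now 490
[2] x-view keeps 54 columns → grid now 266
[3] z-view keeps 35 columns → grid now 90

90 voxels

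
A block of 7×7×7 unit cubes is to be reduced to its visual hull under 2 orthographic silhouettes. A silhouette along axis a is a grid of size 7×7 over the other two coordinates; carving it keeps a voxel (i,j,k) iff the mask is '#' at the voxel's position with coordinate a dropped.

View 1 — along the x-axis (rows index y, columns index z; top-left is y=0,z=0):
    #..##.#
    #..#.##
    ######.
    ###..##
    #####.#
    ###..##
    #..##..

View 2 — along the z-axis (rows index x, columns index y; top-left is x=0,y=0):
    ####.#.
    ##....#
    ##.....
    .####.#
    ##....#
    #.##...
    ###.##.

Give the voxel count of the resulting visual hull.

118 voxels

initial block: 7^3 = 343
after view 1 [x-axis, 33 of 49 cells solid] → remaining = 231
after view 2 [z-axis, 26 of 49 cells solid] → remaining = 118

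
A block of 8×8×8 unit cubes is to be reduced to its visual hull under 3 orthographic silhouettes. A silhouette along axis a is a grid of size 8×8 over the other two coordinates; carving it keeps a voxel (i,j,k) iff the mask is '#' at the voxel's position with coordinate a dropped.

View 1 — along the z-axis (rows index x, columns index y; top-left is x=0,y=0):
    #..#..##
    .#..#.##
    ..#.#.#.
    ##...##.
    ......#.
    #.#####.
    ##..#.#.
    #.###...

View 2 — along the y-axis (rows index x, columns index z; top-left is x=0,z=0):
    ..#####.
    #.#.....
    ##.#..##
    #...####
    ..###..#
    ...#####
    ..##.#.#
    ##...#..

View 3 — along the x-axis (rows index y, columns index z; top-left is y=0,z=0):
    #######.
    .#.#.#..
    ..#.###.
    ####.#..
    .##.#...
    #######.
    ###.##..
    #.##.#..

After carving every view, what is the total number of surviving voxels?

before carving: 512 voxels (8×8×8)
carve view 1 (along z, XY-mask fill 30/64): 240 voxels remain
carve view 2 (along y, XZ-mask fill 33/64): 125 voxels remain
carve view 3 (along x, YZ-mask fill 38/64): 69 voxels remain

remaining voxels: 69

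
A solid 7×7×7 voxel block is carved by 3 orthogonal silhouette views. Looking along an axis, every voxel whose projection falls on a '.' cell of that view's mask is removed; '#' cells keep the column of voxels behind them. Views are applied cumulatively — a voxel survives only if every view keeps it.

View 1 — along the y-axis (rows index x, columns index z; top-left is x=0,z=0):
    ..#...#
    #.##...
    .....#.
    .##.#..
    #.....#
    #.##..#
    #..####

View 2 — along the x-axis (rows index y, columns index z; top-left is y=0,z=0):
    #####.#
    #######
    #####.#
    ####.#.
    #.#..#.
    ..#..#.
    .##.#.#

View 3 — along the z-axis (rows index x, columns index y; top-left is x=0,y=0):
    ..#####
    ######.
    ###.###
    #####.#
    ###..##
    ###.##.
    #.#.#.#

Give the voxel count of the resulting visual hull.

voxel count = 74

full grid |V| = 343
  1. axis=1 (XZ plane), |mask|=20  ⇒  voxels=140
  2. axis=0 (YZ plane), |mask|=33  ⇒  voxels=97
  3. axis=2 (XY plane), |mask|=37  ⇒  voxels=74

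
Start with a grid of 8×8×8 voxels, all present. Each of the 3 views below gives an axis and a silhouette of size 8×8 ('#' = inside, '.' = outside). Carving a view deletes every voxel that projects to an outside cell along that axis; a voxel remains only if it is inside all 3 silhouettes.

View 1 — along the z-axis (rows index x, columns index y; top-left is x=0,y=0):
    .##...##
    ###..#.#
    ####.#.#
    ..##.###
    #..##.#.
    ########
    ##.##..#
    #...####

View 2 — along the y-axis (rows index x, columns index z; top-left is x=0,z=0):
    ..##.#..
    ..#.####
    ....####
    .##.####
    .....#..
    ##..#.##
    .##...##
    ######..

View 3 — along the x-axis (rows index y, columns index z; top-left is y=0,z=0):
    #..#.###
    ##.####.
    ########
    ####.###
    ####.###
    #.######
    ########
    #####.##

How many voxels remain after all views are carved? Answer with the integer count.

before carving: 512 voxels (8×8×8)
step 1: project along z, AND mask (42/64) → |grid| = 336
step 2: project along y, AND mask (34/64) → |grid| = 185
step 3: project along x, AND mask (55/64) → |grid| = 155

remaining voxels: 155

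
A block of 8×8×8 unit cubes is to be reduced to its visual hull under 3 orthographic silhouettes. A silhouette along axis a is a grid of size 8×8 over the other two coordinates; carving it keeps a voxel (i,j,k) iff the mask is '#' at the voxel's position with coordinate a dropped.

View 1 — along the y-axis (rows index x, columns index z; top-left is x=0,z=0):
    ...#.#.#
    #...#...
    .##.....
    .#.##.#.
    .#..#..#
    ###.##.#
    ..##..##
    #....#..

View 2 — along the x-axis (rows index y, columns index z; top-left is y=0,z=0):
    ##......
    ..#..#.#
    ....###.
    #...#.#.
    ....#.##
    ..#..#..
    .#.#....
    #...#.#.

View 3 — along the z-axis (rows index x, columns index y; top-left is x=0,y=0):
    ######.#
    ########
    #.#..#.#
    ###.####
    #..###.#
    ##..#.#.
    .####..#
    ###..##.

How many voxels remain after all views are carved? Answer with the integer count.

before carving: 512 voxels (8×8×8)
carve view 1 (along y, XZ-mask fill 26/64): 208 voxels remain
carve view 2 (along x, YZ-mask fill 21/64): 67 voxels remain
carve view 3 (along z, XY-mask fill 45/64): 47 voxels remain

remaining voxels: 47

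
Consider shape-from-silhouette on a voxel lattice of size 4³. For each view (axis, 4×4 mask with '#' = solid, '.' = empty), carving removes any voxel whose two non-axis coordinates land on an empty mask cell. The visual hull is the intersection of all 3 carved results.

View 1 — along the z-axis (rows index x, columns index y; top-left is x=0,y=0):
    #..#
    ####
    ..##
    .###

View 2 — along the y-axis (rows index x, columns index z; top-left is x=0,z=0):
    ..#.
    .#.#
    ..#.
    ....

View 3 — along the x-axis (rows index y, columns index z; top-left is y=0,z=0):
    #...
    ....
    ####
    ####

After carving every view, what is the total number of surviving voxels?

initial block: 4^3 = 64
step 1: project along z, AND mask (11/16) → |grid| = 44
step 2: project along y, AND mask (4/16) → |grid| = 12
step 3: project along x, AND mask (9/16) → |grid| = 7

voxel count = 7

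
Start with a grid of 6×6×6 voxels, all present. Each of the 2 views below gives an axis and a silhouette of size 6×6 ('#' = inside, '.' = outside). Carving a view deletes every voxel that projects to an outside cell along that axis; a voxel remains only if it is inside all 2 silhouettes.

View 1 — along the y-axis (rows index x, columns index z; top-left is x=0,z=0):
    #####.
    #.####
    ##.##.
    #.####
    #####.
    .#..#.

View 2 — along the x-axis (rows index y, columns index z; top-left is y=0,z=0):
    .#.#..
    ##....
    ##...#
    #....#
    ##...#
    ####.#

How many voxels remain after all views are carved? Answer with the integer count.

initial block: 6^3 = 216
after view 1 [y-axis, 26 of 36 cells solid] → remaining = 156
after view 2 [x-axis, 17 of 36 cells solid] → remaining = 67

remaining voxels: 67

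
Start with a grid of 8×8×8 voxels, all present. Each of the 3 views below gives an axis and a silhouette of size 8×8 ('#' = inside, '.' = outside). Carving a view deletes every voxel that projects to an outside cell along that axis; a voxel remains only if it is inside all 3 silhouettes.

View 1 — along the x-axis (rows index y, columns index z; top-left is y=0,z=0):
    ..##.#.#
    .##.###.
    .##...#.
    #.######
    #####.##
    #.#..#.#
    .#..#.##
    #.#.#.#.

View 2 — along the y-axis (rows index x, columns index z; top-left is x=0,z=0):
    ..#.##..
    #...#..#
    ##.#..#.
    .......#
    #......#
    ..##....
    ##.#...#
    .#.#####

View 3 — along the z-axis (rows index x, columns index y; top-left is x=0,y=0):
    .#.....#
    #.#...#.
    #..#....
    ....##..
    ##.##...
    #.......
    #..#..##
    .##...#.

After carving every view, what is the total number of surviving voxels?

remaining voxels: 39

start: 8×8×8 = 512 voxels
  1. axis=0 (YZ plane), |mask|=38  ⇒  voxels=304
  2. axis=1 (XZ plane), |mask|=25  ⇒  voxels=114
  3. axis=2 (XY plane), |mask|=21  ⇒  voxels=39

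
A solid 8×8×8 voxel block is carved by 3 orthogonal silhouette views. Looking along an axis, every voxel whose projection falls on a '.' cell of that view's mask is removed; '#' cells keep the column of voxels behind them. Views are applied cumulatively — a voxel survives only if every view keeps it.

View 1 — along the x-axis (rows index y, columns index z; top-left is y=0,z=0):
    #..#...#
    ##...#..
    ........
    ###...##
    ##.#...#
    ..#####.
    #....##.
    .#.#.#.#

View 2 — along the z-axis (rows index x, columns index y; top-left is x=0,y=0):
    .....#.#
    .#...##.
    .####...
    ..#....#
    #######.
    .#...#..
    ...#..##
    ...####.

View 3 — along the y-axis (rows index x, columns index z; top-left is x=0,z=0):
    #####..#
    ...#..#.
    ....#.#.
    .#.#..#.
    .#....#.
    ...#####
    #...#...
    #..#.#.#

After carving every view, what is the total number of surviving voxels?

initial block: 8^3 = 512
carve view 1 (along x, YZ-mask fill 27/64): 216 voxels remain
carve view 2 (along z, XY-mask fill 27/64): 96 voxels remain
carve view 3 (along y, XZ-mask fill 26/64): 34 voxels remain

remaining voxels: 34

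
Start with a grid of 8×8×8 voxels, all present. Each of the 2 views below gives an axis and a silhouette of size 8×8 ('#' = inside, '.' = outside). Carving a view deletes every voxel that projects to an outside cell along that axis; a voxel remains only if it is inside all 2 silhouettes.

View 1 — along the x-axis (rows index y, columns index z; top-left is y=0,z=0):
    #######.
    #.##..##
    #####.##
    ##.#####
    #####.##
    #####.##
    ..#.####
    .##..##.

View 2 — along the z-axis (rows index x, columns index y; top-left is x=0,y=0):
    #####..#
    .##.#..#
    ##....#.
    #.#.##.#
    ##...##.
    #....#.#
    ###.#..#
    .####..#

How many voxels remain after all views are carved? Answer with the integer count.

before carving: 512 voxels (8×8×8)
  1. axis=0 (YZ plane), |mask|=49  ⇒  voxels=392
  2. axis=2 (XY plane), |mask|=35  ⇒  voxels=211

voxel count = 211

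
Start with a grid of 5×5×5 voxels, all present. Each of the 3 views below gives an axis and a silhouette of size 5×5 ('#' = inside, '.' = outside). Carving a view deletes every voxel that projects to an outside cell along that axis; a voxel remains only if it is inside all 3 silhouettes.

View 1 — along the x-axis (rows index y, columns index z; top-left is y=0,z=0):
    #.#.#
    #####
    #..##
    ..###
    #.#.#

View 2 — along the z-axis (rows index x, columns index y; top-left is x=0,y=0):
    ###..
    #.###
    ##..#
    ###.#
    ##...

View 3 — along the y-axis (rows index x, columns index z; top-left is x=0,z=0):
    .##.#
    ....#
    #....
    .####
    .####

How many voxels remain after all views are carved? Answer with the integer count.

before carving: 125 voxels (5×5×5)
step 1: project along x, AND mask (17/25) → |grid| = 85
step 2: project along z, AND mask (16/25) → |grid| = 56
step 3: project along y, AND mask (13/25) → |grid| = 29

|visual hull| = 29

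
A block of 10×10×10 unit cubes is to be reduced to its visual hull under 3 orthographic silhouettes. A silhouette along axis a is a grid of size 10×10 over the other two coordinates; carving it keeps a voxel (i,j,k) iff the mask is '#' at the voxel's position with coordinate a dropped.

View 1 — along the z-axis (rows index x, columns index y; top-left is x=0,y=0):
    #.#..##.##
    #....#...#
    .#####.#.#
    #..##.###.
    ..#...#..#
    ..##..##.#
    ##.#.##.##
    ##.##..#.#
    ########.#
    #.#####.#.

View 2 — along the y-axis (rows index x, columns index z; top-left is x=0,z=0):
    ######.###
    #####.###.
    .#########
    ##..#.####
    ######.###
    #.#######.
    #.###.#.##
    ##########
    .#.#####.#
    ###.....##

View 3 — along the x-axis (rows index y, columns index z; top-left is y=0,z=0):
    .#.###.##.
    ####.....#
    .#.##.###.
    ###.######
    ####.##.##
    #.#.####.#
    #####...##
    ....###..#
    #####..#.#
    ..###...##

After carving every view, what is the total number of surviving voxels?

full grid |V| = 1000
V1 z: intersect with XY mask (59 set) -- 590 left
V2 y: intersect with XZ mask (79 set) -- 457 left
V3 x: intersect with YZ mask (64 set) -- 297 left

297 voxels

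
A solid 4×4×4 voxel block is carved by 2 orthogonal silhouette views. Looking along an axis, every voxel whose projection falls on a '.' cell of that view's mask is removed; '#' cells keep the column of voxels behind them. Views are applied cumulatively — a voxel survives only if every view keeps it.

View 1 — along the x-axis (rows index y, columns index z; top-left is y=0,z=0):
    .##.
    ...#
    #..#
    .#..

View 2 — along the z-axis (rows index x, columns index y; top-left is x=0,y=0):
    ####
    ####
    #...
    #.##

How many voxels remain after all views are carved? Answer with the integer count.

start: 4×4×4 = 64 voxels
  1. axis=0 (YZ plane), |mask|=6  ⇒  voxels=24
  2. axis=2 (XY plane), |mask|=12  ⇒  voxels=19

19 voxels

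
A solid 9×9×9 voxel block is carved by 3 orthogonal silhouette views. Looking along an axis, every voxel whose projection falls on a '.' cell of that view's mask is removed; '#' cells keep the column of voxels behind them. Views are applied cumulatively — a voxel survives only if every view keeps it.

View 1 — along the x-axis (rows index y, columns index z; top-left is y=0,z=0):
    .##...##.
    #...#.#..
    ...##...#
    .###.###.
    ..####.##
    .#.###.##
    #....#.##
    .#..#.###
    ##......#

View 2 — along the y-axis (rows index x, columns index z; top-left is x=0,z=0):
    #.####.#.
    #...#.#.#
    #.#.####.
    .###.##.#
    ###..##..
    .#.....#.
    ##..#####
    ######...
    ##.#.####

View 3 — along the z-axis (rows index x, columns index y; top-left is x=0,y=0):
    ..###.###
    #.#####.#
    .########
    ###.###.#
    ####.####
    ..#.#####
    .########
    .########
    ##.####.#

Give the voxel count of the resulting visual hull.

start: 9×9×9 = 729 voxels
V1 x: intersect with YZ mask (40 set) -- 360 left
V2 y: intersect with XZ mask (49 set) -- 213 left
V3 z: intersect with XY mask (65 set) -- 171 left

voxel count = 171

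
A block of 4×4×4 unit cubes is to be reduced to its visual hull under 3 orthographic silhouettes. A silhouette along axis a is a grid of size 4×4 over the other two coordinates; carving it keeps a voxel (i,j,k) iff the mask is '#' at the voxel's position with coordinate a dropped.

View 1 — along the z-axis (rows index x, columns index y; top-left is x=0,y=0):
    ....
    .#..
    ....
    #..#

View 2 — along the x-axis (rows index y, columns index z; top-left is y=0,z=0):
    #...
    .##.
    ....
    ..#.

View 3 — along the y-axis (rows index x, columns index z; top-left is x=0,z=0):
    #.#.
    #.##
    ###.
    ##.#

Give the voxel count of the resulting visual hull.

start: 4×4×4 = 64 voxels
  1. axis=2 (XY plane), |mask|=3  ⇒  voxels=12
  2. axis=0 (YZ plane), |mask|=4  ⇒  voxels=4
  3. axis=1 (XZ plane), |mask|=11  ⇒  voxels=2

2 voxels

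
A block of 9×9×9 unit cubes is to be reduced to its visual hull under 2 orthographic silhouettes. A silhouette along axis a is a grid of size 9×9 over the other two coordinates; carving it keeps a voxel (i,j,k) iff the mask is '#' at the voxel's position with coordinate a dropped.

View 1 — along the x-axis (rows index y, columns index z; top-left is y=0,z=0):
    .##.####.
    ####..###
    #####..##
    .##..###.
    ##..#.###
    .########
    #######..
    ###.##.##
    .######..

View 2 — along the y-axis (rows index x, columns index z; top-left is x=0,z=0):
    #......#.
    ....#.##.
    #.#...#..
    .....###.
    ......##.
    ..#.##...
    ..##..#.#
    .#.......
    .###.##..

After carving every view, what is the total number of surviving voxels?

177 voxels

start: 9×9×9 = 729 voxels
  1. axis=0 (YZ plane), |mask|=59  ⇒  voxels=531
  2. axis=1 (XZ plane), |mask|=26  ⇒  voxels=177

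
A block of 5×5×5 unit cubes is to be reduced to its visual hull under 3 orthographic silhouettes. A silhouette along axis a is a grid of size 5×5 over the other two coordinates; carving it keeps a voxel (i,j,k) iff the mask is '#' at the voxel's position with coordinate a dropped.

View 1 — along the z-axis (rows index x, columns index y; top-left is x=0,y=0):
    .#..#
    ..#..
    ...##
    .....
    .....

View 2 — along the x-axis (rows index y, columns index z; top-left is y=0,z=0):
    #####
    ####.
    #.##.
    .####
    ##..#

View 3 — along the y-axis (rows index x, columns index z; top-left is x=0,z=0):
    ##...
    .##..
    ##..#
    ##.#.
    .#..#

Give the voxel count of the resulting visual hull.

before carving: 125 voxels (5×5×5)
step 1: project along z, AND mask (5/25) → |grid| = 25
step 2: project along x, AND mask (19/25) → |grid| = 17
step 3: project along y, AND mask (12/25) → |grid| = 10

10 voxels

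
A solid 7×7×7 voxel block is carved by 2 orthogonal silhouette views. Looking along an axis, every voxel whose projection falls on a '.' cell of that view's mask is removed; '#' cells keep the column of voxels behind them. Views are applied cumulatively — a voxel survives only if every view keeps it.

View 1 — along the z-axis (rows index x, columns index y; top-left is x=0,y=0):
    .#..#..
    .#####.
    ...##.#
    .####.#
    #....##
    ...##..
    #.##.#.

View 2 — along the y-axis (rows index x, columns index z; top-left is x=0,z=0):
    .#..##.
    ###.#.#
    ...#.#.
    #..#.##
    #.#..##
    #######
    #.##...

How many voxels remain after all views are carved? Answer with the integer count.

95 voxels

start: 7×7×7 = 343 voxels
V1 z: intersect with XY mask (24 set) -- 168 left
V2 y: intersect with XZ mask (28 set) -- 95 left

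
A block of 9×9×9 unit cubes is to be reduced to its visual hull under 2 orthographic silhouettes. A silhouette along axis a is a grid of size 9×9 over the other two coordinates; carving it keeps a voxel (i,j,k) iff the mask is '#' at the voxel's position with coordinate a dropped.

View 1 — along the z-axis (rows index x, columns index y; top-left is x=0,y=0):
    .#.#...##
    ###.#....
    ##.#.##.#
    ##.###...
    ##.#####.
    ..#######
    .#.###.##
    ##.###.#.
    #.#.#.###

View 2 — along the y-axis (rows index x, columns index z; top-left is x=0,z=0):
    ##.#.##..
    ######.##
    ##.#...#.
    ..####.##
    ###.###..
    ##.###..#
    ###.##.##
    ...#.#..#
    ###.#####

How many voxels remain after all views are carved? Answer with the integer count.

298 voxels

start: 9×9×9 = 729 voxels
step 1: project along z, AND mask (51/81) → |grid| = 459
step 2: project along y, AND mask (53/81) → |grid| = 298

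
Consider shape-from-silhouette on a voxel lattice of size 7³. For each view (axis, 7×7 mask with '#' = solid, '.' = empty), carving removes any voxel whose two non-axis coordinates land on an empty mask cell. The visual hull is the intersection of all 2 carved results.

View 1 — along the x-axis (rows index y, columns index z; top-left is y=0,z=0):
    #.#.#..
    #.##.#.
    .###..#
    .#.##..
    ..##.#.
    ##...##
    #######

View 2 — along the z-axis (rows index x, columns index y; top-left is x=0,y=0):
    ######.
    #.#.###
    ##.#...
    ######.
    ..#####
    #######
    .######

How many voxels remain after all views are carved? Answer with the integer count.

initial block: 7^3 = 343
carve view 1 (along x, YZ-mask fill 28/49): 196 voxels remain
carve view 2 (along z, XY-mask fill 38/49): 147 voxels remain

147 voxels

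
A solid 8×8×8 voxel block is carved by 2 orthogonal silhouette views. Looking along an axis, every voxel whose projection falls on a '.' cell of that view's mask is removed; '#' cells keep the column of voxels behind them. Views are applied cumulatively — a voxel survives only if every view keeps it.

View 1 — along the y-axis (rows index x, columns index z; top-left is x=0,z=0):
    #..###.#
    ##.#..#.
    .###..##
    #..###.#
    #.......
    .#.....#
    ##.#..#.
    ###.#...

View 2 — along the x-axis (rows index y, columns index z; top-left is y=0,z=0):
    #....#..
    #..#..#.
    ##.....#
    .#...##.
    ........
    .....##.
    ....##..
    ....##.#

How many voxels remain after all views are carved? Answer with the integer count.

before carving: 512 voxels (8×8×8)
  1. axis=1 (XZ plane), |mask|=30  ⇒  voxels=240
  2. axis=0 (YZ plane), |mask|=18  ⇒  voxels=66

|visual hull| = 66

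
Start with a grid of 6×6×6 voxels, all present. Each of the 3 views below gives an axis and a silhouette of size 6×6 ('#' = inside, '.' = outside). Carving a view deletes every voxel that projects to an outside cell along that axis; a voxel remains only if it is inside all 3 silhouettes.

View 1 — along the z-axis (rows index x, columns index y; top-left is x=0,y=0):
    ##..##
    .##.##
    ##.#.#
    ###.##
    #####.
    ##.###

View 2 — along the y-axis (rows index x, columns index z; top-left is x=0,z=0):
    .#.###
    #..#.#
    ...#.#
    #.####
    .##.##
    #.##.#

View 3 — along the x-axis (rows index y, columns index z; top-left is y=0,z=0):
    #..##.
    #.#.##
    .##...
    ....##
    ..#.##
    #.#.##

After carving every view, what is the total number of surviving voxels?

voxel count = 54

initial block: 6^3 = 216
after view 1 [z-axis, 27 of 36 cells solid] → remaining = 162
after view 2 [y-axis, 22 of 36 cells solid] → remaining = 101
after view 3 [x-axis, 18 of 36 cells solid] → remaining = 54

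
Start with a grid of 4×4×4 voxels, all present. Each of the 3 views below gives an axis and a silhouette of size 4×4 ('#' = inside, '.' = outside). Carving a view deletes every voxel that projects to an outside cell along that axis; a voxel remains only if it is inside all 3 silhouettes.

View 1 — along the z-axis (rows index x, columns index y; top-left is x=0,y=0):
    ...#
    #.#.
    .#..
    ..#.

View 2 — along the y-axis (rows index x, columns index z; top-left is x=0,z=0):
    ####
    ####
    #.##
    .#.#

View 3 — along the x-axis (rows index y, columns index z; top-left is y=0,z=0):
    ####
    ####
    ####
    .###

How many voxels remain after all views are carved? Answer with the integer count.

full grid |V| = 64
after view 1 [z-axis, 5 of 16 cells solid] → remaining = 20
after view 2 [y-axis, 13 of 16 cells solid] → remaining = 17
after view 3 [x-axis, 15 of 16 cells solid] → remaining = 16

16 voxels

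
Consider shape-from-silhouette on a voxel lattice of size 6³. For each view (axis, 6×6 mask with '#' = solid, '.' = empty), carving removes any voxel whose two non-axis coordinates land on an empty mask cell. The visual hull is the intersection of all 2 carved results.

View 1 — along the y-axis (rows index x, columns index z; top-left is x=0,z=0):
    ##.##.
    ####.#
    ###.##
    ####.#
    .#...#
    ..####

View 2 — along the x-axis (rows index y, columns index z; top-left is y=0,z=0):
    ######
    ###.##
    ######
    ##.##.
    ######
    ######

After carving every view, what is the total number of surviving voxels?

before carving: 216 voxels (6×6×6)
[1] y-view keeps 25 columns → grid now 150
[2] x-view keeps 33 columns → grid now 137

|visual hull| = 137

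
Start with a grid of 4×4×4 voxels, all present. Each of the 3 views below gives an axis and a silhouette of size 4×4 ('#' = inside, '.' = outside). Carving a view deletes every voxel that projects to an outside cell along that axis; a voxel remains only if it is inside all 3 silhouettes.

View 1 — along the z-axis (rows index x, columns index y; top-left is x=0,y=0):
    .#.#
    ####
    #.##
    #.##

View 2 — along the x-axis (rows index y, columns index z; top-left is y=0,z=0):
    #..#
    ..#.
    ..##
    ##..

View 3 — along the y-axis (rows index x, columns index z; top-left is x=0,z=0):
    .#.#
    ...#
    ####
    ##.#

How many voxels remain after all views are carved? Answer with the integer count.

14 voxels

full grid |V| = 64
step 1: project along z, AND mask (12/16) → |grid| = 48
step 2: project along x, AND mask (7/16) → |grid| = 22
step 3: project along y, AND mask (10/16) → |grid| = 14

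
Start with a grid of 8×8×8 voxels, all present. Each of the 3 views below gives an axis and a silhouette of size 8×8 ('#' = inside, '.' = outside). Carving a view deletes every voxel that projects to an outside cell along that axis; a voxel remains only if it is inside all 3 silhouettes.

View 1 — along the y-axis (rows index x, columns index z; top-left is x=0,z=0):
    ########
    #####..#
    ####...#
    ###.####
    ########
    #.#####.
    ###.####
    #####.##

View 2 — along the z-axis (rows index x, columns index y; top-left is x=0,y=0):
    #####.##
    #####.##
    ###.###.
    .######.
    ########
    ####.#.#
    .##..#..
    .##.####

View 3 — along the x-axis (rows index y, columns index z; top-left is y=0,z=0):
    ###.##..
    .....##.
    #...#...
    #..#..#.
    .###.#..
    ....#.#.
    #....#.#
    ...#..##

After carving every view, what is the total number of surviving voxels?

full grid |V| = 512
carve view 1 (along y, XZ-mask fill 54/64): 432 voxels remain
carve view 2 (along z, XY-mask fill 49/64): 333 voxels remain
carve view 3 (along x, YZ-mask fill 24/64): 118 voxels remain

118 voxels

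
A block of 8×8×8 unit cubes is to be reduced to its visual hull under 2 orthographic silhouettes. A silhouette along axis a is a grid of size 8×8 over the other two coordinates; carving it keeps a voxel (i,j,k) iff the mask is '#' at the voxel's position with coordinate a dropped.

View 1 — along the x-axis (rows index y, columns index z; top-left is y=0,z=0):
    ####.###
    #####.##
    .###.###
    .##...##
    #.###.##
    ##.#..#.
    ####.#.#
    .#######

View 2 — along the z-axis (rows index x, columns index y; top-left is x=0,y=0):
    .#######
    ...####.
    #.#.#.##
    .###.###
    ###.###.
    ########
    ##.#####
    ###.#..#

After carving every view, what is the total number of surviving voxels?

voxel count = 283

before carving: 512 voxels (8×8×8)
  1. axis=0 (YZ plane), |mask|=47  ⇒  voxels=376
  2. axis=2 (XY plane), |mask|=48  ⇒  voxels=283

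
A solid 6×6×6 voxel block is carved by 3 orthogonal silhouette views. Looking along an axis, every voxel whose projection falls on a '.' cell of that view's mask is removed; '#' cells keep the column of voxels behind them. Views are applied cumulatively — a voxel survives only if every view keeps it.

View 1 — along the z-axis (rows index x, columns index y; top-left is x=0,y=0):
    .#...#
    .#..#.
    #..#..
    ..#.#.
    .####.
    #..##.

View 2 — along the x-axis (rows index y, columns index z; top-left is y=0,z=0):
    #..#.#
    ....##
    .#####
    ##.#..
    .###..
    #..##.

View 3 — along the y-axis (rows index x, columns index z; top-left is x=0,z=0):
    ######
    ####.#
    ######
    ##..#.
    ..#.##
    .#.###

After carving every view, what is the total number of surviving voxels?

30 voxels

full grid |V| = 216
[1] z-view keeps 15 columns → grid now 90
[2] x-view keeps 19 columns → grid now 46
[3] y-view keeps 27 columns → grid now 30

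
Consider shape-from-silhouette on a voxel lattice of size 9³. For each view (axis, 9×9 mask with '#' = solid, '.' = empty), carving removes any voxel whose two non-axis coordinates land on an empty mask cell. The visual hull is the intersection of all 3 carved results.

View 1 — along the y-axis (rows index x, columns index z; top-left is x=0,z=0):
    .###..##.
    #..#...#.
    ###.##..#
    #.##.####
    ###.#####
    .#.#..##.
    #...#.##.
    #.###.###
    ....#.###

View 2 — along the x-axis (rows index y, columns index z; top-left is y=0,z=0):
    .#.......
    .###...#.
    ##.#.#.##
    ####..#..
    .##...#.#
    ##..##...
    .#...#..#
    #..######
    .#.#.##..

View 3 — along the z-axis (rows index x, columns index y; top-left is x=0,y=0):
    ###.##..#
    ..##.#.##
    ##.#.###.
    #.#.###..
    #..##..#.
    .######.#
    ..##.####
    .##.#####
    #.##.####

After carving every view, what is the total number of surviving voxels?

voxel count = 127

before carving: 729 voxels (9×9×9)
[1] y-view keeps 48 columns → grid now 432
[2] x-view keeps 38 columns → grid now 193
[3] z-view keeps 53 columns → grid now 127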